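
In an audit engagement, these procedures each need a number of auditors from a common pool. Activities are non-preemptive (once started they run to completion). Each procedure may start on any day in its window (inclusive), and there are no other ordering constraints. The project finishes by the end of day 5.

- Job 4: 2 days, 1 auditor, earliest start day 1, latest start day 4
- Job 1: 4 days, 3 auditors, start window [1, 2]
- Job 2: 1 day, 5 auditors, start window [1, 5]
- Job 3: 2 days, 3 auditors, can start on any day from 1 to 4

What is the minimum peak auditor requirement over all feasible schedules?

6

Early-start (Job 4@1, Job 1@1, Job 2@1, Job 3@1) gives peak 12: d1:12  d2:7  d3:3  d4:3  d5:0.
Shift Job 2→5, Job 3→3.
Schedule Job 4@1, Job 1@1, Job 2@5, Job 3@3: d1:4  d2:4  d3:6  d4:6  d5:5 — peak 6.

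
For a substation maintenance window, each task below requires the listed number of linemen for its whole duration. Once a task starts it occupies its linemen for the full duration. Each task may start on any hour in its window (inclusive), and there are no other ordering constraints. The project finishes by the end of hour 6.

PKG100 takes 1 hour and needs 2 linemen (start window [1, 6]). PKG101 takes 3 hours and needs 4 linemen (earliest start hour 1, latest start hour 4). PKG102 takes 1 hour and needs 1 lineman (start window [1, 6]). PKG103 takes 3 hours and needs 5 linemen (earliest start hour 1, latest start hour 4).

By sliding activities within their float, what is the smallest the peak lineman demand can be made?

6

Early-start (PKG100@1, PKG101@1, PKG102@1, PKG103@1) gives peak 12: h1:12  h2:9  h3:9  h4:0  h5:0  h6:0.
Shift PKG102→2, PKG103→4.
Schedule PKG100@1, PKG101@1, PKG102@2, PKG103@4: h1:6  h2:5  h3:4  h4:5  h5:5  h6:5 — peak 6.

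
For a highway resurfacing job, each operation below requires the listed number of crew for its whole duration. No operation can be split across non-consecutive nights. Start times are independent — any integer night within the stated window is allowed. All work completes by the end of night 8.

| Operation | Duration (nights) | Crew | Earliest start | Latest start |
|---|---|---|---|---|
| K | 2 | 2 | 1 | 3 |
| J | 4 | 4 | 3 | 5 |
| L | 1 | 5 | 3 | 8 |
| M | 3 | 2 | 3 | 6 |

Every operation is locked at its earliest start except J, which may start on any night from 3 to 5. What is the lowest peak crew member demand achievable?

7

J@3: n1:2  n2:2  n3:11  n4:6  n5:6  n6:4  n7:0  n8:0 → peak 11
J@4: n1:2  n2:2  n3:7  n4:6  n5:6  n6:4  n7:4  n8:0 → peak 7
J@5: n1:2  n2:2  n3:7  n4:2  n5:6  n6:4  n7:4  n8:4 → peak 7
Best is J@4, peak 7.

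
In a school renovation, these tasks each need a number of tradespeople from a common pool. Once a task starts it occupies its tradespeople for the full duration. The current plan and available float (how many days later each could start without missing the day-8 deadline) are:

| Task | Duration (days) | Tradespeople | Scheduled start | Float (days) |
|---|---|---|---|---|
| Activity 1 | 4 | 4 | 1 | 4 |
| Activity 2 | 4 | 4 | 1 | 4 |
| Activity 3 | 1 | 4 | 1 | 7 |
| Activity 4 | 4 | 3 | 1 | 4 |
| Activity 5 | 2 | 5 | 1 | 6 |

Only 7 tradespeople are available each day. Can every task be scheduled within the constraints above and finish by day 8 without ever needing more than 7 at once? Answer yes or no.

no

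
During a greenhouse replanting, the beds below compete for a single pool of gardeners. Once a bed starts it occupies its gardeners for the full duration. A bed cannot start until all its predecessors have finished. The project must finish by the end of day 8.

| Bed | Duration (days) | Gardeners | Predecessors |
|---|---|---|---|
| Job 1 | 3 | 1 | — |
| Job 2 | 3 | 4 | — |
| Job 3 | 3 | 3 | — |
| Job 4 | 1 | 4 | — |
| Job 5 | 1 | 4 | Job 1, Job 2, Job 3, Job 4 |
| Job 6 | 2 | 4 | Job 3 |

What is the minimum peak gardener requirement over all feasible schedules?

Early-start (Job 1@1, Job 2@1, Job 3@1, Job 4@1, Job 5@4, Job 6@4) gives peak 12: d1:12  d2:8  d3:8  d4:8  d5:4  d6:0  d7:0  d8:0.
Shift Job 1→4, Job 4→4, Job 5→7, Job 6→5.
Schedule Job 1@4, Job 2@1, Job 3@1, Job 4@4, Job 5@7, Job 6@5: d1:7  d2:7  d3:7  d4:5  d5:5  d6:5  d7:4  d8:0 — peak 7.

7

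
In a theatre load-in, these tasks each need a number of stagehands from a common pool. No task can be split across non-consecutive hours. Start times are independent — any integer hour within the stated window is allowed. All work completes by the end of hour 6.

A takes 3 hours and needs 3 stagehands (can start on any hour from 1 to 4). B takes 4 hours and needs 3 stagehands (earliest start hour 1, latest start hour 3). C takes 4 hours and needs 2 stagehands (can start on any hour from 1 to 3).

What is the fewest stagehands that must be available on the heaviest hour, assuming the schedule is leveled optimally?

Schedule A@1, B@1, C@1: h1:8  h2:8  h3:8  h4:5  h5:0  h6:0 — peak 8.

8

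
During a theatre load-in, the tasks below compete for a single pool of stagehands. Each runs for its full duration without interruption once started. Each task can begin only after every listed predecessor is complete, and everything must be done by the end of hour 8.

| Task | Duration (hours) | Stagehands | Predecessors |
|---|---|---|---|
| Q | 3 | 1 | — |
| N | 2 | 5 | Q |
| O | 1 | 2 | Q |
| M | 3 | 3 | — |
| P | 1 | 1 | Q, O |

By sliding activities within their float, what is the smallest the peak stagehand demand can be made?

Early-start (Q@1, N@4, O@4, M@1, P@5) gives peak 7: h1:4  h2:4  h3:4  h4:7  h5:6  h6:0  h7:0  h8:0.
Shift O→6, P→7.
Schedule Q@1, N@4, O@6, M@1, P@7: h1:4  h2:4  h3:4  h4:5  h5:5  h6:2  h7:1  h8:0 — peak 5.

5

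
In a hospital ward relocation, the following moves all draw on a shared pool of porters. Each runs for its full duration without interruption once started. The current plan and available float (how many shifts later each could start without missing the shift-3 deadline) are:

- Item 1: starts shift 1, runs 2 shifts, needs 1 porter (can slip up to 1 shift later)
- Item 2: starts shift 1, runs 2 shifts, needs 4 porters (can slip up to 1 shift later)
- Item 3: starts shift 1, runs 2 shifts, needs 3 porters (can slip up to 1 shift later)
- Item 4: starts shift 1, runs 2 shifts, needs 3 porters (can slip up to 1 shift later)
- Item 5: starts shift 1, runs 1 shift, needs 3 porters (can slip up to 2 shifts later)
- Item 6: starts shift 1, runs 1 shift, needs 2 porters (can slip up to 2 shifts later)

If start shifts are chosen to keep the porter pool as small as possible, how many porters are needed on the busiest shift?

11

Early-start (Item 1@1, Item 2@1, Item 3@1, Item 4@1, Item 5@1, Item 6@1) gives peak 16: s1:16  s2:11  s3:0.
Shift Item 5→3, Item 6→3.
Schedule Item 1@1, Item 2@1, Item 3@1, Item 4@1, Item 5@3, Item 6@3: s1:11  s2:11  s3:5 — peak 11.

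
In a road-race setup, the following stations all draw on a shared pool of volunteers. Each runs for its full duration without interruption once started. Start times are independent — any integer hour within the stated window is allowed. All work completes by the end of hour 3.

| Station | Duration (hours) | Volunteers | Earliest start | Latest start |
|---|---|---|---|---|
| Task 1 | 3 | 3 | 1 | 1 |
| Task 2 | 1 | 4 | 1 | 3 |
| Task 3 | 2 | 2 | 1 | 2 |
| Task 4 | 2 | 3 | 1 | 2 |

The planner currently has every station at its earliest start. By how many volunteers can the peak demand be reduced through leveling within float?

4

Early-start peak: h1:12  h2:8  h3:3 ⇒ 12.
Leveled (Task 1@1, Task 2@1, Task 3@2, Task 4@2): h1:7  h2:8  h3:8 ⇒ 8.
Reduction 12 − 8 = 4.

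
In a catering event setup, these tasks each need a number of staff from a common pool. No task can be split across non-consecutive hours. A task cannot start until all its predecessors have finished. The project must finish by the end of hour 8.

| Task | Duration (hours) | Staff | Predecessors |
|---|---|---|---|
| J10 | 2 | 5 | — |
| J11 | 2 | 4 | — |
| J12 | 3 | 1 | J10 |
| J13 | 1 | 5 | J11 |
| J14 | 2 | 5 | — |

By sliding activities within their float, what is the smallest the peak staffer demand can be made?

5

Early-start (J10@1, J11@1, J12@3, J13@3, J14@1) gives peak 14: h1:14  h2:14  h3:6  h4:1  h5:1  h6:0  h7:0  h8:0.
Shift J11→3, J13→6, J14→7.
Schedule J10@1, J11@3, J12@3, J13@6, J14@7: h1:5  h2:5  h3:5  h4:5  h5:1  h6:5  h7:5  h8:5 — peak 5.
Total staffer-hours = 36 over 8 hours ⇒ peak ≥ ⌈36/8⌉ = 5, so 5 is optimal.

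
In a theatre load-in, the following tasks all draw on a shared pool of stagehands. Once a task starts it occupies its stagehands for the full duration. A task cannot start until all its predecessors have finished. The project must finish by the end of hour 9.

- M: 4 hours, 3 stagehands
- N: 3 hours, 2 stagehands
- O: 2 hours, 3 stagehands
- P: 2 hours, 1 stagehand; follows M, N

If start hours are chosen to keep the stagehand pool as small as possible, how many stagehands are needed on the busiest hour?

4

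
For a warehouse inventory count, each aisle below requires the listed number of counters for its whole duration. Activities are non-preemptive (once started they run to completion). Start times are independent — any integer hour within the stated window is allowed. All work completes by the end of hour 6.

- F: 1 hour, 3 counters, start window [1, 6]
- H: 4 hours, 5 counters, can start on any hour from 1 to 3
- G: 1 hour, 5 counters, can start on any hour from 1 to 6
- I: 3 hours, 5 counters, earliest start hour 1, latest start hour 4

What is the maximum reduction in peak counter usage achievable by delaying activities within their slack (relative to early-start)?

8

Early-start peak: h1:18  h2:10  h3:10  h4:5  h5:0  h6:0 ⇒ 18.
Leveled (F@1, H@1, G@2, I@3): h1:8  h2:10  h3:10  h4:10  h5:5  h6:0 ⇒ 10.
Reduction 18 − 10 = 8.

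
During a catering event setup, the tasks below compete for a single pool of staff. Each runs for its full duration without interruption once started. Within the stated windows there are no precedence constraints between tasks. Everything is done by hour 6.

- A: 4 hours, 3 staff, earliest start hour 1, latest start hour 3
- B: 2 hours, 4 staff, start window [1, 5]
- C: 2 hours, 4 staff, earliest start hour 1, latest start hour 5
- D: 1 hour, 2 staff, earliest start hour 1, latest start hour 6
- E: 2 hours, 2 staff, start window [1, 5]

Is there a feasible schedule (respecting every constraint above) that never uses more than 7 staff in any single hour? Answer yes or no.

Schedule A@1, B@1, C@3, D@5, E@5: h1:7  h2:7  h3:7  h4:7  h5:4  h6:2 — peak 7 ≤ 7.

yes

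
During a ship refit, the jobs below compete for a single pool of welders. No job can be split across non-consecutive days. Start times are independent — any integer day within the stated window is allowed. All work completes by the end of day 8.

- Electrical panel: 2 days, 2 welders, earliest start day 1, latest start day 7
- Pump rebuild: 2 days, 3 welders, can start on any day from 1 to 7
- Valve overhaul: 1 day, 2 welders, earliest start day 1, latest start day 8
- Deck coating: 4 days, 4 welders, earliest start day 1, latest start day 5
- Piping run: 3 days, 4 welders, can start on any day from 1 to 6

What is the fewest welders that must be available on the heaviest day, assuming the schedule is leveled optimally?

7

Early-start (Electrical panel@1, Pump rebuild@1, Valve overhaul@1, Deck coating@1, Piping run@1) gives peak 15: d1:15  d2:13  d3:8  d4:4  d5:0  d6:0  d7:0  d8:0.
Shift Pump rebuild→3, Deck coating→2, Piping run→6.
Schedule Electrical panel@1, Pump rebuild@3, Valve overhaul@1, Deck coating@2, Piping run@6: d1:4  d2:6  d3:7  d4:7  d5:4  d6:4  d7:4  d8:4 — peak 7.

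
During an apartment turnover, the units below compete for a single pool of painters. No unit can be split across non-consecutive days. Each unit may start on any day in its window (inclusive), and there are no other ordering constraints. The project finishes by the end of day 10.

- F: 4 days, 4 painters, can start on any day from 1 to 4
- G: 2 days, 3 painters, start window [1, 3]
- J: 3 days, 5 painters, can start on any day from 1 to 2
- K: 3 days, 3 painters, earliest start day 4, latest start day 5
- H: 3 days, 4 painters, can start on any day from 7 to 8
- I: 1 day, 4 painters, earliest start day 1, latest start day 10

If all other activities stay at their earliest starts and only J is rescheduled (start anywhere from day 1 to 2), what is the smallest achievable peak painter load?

12

J@1: d1:16  d2:12  d3:9  d4:7  d5:3  d6:3  d7:4  d8:4  d9:4  d10:0 → peak 16
J@2: d1:11  d2:12  d3:9  d4:12  d5:3  d6:3  d7:4  d8:4  d9:4  d10:0 → peak 12
Best is J@2, peak 12.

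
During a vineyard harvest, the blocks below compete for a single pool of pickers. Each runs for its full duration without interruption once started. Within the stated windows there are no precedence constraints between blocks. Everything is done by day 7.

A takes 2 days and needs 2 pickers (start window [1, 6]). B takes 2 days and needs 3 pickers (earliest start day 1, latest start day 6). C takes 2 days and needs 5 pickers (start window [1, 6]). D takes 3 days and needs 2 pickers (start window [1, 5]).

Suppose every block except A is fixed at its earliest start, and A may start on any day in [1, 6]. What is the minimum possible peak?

10

A@1: d1:12  d2:12  d3:2  d4:0  d5:0  d6:0  d7:0 → peak 12
A@2: d1:10  d2:12  d3:4  d4:0  d5:0  d6:0  d7:0 → peak 12
A@3: d1:10  d2:10  d3:4  d4:2  d5:0  d6:0  d7:0 → peak 10
A@4: d1:10  d2:10  d3:2  d4:2  d5:2  d6:0  d7:0 → peak 10
A@5: d1:10  d2:10  d3:2  d4:0  d5:2  d6:2  d7:0 → peak 10
A@6: d1:10  d2:10  d3:2  d4:0  d5:0  d6:2  d7:2 → peak 10
Best is A@3, peak 10.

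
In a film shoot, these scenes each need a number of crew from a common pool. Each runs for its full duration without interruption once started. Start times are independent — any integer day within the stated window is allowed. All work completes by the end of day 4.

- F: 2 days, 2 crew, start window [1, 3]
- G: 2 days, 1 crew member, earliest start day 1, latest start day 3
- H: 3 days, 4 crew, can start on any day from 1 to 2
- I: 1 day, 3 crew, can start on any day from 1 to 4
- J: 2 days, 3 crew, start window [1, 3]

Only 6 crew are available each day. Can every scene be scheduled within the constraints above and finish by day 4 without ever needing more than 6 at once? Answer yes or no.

Total crew member-days = 27; over 4 days the average is 27/4 > 6, so some day must exceed 6.

no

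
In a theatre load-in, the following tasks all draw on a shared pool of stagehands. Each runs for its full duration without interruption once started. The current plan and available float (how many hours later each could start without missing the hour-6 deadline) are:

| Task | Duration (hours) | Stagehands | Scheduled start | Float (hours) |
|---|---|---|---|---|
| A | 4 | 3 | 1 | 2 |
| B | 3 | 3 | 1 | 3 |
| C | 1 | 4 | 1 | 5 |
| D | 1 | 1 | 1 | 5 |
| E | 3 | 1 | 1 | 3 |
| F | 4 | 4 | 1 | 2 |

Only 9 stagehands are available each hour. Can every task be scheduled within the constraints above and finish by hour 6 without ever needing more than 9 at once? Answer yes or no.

no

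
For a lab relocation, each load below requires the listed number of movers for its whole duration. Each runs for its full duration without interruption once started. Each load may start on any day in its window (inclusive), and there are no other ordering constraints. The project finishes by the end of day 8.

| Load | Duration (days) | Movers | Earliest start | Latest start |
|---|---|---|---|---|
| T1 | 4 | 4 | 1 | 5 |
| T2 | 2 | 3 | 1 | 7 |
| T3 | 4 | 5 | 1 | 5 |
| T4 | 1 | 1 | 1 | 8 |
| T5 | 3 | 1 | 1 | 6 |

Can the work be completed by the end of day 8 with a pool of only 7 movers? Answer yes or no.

Schedule T1@1, T2@1, T3@5, T4@3, T5@3: d1:7  d2:7  d3:6  d4:5  d5:6  d6:5  d7:5  d8:5 — peak 7 ≤ 7.

yes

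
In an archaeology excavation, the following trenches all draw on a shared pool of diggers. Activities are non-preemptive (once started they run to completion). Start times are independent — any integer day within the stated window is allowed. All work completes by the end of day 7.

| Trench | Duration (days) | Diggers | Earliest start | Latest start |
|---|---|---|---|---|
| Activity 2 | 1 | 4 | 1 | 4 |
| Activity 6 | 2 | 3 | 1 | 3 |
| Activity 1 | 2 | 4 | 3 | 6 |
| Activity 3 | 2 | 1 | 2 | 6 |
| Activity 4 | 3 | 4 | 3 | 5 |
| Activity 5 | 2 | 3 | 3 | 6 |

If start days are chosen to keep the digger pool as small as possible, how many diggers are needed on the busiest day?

7

Early-start (Activity 2@1, Activity 6@1, Activity 1@3, Activity 3@2, Activity 4@3, Activity 5@3) gives peak 12: d1:7  d2:4  d3:12  d4:11  d5:4  d6:0  d7:0.
Shift Activity 4→5, Activity 5→4.
Schedule Activity 2@1, Activity 6@1, Activity 1@3, Activity 3@2, Activity 4@5, Activity 5@4: d1:7  d2:4  d3:5  d4:7  d5:7  d6:4  d7:4 — peak 7.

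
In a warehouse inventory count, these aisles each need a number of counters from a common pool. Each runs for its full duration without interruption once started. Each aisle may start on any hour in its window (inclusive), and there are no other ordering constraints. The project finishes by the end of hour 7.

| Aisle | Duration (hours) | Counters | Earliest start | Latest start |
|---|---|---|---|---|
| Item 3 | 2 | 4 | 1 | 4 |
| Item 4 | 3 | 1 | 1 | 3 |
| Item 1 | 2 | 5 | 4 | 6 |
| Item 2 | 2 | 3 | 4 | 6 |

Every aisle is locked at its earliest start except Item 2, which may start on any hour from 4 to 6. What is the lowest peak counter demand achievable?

Item 2@4: h1:5  h2:5  h3:1  h4:8  h5:8  h6:0  h7:0 → peak 8
Item 2@5: h1:5  h2:5  h3:1  h4:5  h5:8  h6:3  h7:0 → peak 8
Item 2@6: h1:5  h2:5  h3:1  h4:5  h5:5  h6:3  h7:3 → peak 5
Best is Item 2@6, peak 5.

5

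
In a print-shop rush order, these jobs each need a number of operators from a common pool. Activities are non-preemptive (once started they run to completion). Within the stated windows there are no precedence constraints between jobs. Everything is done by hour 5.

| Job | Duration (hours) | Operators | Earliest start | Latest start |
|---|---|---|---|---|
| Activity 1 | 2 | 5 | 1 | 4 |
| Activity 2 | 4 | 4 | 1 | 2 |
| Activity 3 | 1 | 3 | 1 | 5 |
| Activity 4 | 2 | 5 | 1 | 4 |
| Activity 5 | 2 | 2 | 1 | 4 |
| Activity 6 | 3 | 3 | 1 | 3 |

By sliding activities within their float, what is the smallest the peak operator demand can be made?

Early-start (Activity 1@1, Activity 2@1, Activity 3@1, Activity 4@1, Activity 5@1, Activity 6@1) gives peak 22: h1:22  h2:19  h3:7  h4:4  h5:0.
Shift Activity 4→4, Activity 5→2, Activity 6→3.
Schedule Activity 1@1, Activity 2@1, Activity 3@1, Activity 4@4, Activity 5@2, Activity 6@3: h1:12  h2:11  h3:9  h4:12  h5:8 — peak 12.

12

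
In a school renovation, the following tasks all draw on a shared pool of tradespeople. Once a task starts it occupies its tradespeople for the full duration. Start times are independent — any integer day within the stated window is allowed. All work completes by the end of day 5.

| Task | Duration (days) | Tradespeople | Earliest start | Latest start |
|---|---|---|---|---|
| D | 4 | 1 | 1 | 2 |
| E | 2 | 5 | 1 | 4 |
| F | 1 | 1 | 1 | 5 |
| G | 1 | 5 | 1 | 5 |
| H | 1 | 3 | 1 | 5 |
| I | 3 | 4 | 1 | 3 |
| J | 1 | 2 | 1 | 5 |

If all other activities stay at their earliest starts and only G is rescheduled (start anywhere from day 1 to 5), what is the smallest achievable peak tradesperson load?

16

G@1: d1:21  d2:10  d3:5  d4:1  d5:0 → peak 21
G@2: d1:16  d2:15  d3:5  d4:1  d5:0 → peak 16
G@3: d1:16  d2:10  d3:10  d4:1  d5:0 → peak 16
G@4: d1:16  d2:10  d3:5  d4:6  d5:0 → peak 16
G@5: d1:16  d2:10  d3:5  d4:1  d5:5 → peak 16
Best is G@2, peak 16.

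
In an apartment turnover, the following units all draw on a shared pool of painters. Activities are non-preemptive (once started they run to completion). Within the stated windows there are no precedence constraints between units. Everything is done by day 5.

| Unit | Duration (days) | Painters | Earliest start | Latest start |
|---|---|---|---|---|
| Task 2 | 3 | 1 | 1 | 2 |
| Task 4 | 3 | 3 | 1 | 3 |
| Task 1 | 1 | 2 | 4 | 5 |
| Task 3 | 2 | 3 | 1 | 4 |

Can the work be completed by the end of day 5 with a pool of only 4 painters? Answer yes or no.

The minimum achievable peak is 5; 4 < 5, so no feasible schedule stays within the cap.

no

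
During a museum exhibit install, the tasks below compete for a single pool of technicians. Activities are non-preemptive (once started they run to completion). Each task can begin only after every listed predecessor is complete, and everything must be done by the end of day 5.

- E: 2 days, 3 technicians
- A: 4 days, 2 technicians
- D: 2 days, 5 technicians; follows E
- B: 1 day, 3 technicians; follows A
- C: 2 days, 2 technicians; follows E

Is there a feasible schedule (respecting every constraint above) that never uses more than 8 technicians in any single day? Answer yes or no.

no

The minimum achievable peak is 9; 8 < 9, so no feasible schedule stays within the cap.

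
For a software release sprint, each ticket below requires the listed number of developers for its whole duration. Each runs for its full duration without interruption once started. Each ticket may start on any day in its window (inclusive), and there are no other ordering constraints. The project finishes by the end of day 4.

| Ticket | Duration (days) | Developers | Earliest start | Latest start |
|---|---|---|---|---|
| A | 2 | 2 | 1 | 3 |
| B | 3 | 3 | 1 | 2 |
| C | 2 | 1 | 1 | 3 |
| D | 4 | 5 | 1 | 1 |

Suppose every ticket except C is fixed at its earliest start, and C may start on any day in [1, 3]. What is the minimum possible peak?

C@1: d1:11  d2:11  d3:8  d4:5 → peak 11
C@2: d1:10  d2:11  d3:9  d4:5 → peak 11
C@3: d1:10  d2:10  d3:9  d4:6 → peak 10
Best is C@3, peak 10.

10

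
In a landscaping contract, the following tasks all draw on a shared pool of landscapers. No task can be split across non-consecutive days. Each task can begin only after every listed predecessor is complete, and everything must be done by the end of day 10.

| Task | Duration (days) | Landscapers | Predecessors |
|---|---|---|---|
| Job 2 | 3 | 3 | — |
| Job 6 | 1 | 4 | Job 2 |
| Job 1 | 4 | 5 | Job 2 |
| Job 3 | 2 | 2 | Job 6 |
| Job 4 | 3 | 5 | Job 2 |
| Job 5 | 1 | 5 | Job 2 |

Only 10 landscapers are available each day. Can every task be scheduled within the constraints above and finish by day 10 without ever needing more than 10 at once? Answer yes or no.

yes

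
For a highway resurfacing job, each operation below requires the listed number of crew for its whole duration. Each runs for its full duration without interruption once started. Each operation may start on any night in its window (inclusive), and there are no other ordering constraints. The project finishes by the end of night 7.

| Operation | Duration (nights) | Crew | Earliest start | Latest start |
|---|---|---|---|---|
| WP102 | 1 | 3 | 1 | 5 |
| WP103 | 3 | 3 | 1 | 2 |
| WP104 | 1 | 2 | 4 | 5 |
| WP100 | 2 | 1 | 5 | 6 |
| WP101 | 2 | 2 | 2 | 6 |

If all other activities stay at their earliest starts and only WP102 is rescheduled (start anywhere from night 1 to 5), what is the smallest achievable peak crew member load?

WP102@1: n1:6  n2:5  n3:5  n4:2  n5:1  n6:1  n7:0 → peak 6
WP102@2: n1:3  n2:8  n3:5  n4:2  n5:1  n6:1  n7:0 → peak 8
WP102@3: n1:3  n2:5  n3:8  n4:2  n5:1  n6:1  n7:0 → peak 8
WP102@4: n1:3  n2:5  n3:5  n4:5  n5:1  n6:1  n7:0 → peak 5
WP102@5: n1:3  n2:5  n3:5  n4:2  n5:4  n6:1  n7:0 → peak 5
Best is WP102@4, peak 5.

5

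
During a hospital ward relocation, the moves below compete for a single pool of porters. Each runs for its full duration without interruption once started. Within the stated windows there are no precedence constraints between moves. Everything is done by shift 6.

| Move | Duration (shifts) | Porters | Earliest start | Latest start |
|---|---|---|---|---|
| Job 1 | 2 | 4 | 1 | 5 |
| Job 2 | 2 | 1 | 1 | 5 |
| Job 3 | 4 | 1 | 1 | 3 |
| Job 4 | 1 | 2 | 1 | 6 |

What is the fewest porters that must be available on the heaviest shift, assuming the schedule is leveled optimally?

4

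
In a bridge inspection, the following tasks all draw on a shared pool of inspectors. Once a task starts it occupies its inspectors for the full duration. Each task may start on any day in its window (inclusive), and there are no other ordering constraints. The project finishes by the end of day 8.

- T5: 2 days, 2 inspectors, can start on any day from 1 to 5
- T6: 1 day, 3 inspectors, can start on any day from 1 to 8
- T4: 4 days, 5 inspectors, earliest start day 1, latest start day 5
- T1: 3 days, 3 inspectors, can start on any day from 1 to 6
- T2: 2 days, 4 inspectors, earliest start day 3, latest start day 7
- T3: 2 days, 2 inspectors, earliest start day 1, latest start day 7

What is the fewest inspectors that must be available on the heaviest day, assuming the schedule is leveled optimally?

7

Early-start (T5@1, T6@1, T4@1, T1@1, T2@3, T3@1) gives peak 15: d1:15  d2:12  d3:12  d4:9  d5:0  d6:0  d7:0  d8:0.
Shift T4→2, T1→6, T2→6, T3→3.
Schedule T5@1, T6@1, T4@2, T1@6, T2@6, T3@3: d1:5  d2:7  d3:7  d4:7  d5:5  d6:7  d7:7  d8:3 — peak 7.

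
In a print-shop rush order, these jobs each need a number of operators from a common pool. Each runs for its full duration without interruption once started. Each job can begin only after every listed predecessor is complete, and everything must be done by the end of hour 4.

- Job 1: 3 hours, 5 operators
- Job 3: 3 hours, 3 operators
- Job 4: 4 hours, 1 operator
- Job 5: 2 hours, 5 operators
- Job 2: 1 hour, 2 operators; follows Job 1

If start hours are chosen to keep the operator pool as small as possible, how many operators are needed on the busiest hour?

14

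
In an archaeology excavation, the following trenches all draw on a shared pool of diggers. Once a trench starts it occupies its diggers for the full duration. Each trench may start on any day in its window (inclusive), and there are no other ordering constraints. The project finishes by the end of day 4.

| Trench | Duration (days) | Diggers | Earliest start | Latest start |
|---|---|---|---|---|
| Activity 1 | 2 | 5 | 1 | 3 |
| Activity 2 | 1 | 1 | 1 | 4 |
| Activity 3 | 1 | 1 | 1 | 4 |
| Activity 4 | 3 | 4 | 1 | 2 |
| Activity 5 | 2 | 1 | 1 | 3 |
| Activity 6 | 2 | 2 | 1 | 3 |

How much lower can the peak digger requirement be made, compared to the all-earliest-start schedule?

Early-start peak: d1:14  d2:12  d3:4  d4:0 ⇒ 14.
Leveled (Activity 1@1, Activity 2@1, Activity 3@1, Activity 4@2, Activity 5@3, Activity 6@3): d1:7  d2:9  d3:7  d4:7 ⇒ 9.
Reduction 14 − 9 = 5.

5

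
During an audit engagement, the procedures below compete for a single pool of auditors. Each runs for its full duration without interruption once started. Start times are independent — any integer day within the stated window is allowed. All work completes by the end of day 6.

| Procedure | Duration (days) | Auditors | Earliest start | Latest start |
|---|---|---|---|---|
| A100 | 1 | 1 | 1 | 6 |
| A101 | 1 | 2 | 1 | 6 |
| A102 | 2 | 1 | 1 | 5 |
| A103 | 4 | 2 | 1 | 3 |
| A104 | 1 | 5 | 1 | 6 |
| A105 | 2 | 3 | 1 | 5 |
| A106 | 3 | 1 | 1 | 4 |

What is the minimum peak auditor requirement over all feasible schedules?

Early-start (A100@1, A101@1, A102@1, A103@1, A104@1, A105@1, A106@1) gives peak 15: d1:15  d2:7  d3:3  d4:2  d5:0  d6:0.
Shift A103→2, A104→6, A105→4.
Schedule A100@1, A101@1, A102@1, A103@2, A104@6, A105@4, A106@1: d1:5  d2:4  d3:3  d4:5  d5:5  d6:5 — peak 5.
Total auditor-days = 27 over 6 days ⇒ peak ≥ ⌈27/6⌉ = 5, so 5 is optimal.

5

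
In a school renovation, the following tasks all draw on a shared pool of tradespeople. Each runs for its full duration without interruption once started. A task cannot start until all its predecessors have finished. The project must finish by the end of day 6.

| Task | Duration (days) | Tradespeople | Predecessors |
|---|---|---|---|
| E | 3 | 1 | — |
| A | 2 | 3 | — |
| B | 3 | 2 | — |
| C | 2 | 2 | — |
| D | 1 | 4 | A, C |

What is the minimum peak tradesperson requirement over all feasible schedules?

4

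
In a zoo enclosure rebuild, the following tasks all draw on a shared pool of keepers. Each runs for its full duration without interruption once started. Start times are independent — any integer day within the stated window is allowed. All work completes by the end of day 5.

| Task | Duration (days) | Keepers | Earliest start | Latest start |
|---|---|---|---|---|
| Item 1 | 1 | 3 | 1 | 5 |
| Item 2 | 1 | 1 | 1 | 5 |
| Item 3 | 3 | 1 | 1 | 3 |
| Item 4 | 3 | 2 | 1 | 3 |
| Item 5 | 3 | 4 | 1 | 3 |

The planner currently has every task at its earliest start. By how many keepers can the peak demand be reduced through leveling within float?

4

Early-start peak: d1:11  d2:7  d3:7  d4:0  d5:0 ⇒ 11.
Leveled (Item 1@1, Item 2@1, Item 3@1, Item 4@1, Item 5@2): d1:7  d2:7  d3:7  d4:4  d5:0 ⇒ 7.
Reduction 11 − 7 = 4.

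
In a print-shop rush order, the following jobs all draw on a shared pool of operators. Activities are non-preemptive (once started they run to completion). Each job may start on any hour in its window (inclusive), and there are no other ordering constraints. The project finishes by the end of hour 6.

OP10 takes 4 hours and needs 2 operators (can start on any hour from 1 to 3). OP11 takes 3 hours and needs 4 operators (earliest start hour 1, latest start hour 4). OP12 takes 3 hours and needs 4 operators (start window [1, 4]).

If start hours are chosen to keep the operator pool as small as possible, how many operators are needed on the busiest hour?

Early-start (OP10@1, OP11@1, OP12@1) gives peak 10: h1:10  h2:10  h3:10  h4:2  h5:0  h6:0.
Shift OP12→4.
Schedule OP10@1, OP11@1, OP12@4: h1:6  h2:6  h3:6  h4:6  h5:4  h6:4 — peak 6.
Total operator-hours = 32 over 6 hours ⇒ peak ≥ ⌈32/6⌉ = 6, so 6 is optimal.

6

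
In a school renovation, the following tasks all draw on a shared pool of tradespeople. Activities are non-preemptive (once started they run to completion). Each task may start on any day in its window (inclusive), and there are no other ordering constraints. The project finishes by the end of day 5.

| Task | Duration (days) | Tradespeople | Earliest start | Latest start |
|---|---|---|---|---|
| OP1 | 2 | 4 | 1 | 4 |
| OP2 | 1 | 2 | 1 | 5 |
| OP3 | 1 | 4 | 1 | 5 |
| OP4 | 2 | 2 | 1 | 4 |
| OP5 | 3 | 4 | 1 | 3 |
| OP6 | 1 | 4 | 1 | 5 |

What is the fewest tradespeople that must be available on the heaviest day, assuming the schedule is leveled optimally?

8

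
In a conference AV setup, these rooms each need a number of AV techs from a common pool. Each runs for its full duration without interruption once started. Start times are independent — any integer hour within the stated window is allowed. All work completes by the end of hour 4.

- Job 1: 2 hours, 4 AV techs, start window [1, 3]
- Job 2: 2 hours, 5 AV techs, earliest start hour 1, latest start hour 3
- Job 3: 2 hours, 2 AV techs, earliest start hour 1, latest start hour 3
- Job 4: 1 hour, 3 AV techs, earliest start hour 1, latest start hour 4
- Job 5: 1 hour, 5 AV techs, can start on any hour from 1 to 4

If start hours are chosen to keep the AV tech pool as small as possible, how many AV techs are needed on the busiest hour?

9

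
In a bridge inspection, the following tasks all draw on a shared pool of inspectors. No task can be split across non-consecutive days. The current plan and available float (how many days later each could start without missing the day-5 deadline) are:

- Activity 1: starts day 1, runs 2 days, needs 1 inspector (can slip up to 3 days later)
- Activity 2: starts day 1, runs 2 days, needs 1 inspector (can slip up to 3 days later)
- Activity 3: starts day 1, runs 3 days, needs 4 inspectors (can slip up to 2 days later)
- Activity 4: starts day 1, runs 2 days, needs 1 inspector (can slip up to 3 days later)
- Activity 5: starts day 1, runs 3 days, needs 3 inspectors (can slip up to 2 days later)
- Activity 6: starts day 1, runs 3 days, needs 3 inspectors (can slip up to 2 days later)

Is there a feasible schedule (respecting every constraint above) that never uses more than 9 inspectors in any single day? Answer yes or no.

no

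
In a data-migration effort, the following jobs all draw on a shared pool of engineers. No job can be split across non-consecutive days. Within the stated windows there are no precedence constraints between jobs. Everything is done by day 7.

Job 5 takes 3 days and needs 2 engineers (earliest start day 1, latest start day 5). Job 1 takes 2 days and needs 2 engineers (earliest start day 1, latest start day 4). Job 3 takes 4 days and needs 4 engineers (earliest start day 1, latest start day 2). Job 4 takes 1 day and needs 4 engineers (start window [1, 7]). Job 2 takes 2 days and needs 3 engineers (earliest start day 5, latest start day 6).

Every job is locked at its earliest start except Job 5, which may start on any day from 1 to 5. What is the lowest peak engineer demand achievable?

10

Job 5@1: d1:12  d2:8  d3:6  d4:4  d5:3  d6:3  d7:0 → peak 12
Job 5@2: d1:10  d2:8  d3:6  d4:6  d5:3  d6:3  d7:0 → peak 10
Job 5@3: d1:10  d2:6  d3:6  d4:6  d5:5  d6:3  d7:0 → peak 10
Job 5@4: d1:10  d2:6  d3:4  d4:6  d5:5  d6:5  d7:0 → peak 10
Job 5@5: d1:10  d2:6  d3:4  d4:4  d5:5  d6:5  d7:2 → peak 10
Best is Job 5@2, peak 10.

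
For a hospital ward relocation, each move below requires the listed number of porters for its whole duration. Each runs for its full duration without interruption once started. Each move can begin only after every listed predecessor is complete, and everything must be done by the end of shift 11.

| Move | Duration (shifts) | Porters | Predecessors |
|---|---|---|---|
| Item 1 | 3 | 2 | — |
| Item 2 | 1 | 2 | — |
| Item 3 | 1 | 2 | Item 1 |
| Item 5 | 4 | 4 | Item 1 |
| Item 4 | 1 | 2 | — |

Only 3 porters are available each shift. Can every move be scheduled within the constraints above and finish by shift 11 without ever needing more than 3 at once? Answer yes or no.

no

The minimum achievable peak is 4; 3 < 4, so no feasible schedule stays within the cap.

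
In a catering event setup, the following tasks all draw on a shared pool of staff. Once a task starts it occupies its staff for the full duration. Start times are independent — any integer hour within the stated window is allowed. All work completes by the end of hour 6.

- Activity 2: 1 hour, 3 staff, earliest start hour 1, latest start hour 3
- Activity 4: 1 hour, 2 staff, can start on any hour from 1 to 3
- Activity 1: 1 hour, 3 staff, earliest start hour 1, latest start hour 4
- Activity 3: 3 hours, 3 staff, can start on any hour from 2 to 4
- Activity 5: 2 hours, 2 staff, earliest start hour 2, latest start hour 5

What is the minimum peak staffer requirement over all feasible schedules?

5

Early-start (Activity 2@1, Activity 4@1, Activity 1@1, Activity 3@2, Activity 5@2) gives peak 8: h1:8  h2:5  h3:5  h4:3  h5:0  h6:0.
Shift Activity 1→2, Activity 3→3.
Schedule Activity 2@1, Activity 4@1, Activity 1@2, Activity 3@3, Activity 5@2: h1:5  h2:5  h3:5  h4:3  h5:3  h6:0 — peak 5.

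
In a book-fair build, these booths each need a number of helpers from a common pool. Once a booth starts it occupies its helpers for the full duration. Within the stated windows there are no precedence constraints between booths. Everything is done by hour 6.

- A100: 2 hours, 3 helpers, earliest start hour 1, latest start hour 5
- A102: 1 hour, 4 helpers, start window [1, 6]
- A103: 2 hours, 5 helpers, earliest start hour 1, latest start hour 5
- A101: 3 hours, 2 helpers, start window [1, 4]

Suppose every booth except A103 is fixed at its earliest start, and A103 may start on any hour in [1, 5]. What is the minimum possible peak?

A103@1: h1:14  h2:10  h3:2  h4:0  h5:0  h6:0 → peak 14
A103@2: h1:9  h2:10  h3:7  h4:0  h5:0  h6:0 → peak 10
A103@3: h1:9  h2:5  h3:7  h4:5  h5:0  h6:0 → peak 9
A103@4: h1:9  h2:5  h3:2  h4:5  h5:5  h6:0 → peak 9
A103@5: h1:9  h2:5  h3:2  h4:0  h5:5  h6:5 → peak 9
Best is A103@3, peak 9.

9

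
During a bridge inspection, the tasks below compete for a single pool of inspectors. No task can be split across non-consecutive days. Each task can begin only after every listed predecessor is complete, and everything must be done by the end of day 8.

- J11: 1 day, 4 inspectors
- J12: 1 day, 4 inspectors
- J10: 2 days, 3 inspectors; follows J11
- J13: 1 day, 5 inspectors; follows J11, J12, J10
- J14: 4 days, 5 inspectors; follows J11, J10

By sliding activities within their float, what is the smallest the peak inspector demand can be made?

7

Early-start (J11@1, J12@1, J10@2, J13@4, J14@4) gives peak 10: d1:8  d2:3  d3:3  d4:10  d5:5  d6:5  d7:5  d8:0.
Shift J12→2, J14→5.
Schedule J11@1, J12@2, J10@2, J13@4, J14@5: d1:4  d2:7  d3:3  d4:5  d5:5  d6:5  d7:5  d8:5 — peak 7.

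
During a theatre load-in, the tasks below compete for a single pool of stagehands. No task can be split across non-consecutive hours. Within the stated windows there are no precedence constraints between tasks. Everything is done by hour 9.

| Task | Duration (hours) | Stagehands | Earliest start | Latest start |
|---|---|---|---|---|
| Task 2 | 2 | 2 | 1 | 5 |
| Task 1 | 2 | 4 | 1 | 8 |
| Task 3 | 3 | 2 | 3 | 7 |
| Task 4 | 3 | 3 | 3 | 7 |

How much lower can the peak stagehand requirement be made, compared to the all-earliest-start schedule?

2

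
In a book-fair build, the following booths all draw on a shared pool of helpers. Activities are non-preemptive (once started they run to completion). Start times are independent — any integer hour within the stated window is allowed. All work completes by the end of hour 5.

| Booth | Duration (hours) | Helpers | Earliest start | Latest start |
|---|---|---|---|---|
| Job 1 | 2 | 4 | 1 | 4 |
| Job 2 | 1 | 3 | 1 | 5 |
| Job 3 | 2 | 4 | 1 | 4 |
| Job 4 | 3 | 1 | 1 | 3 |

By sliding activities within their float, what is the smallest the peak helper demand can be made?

5

Early-start (Job 1@1, Job 2@1, Job 3@1, Job 4@1) gives peak 12: h1:12  h2:9  h3:1  h4:0  h5:0.
Shift Job 2→3, Job 3→4.
Schedule Job 1@1, Job 2@3, Job 3@4, Job 4@1: h1:5  h2:5  h3:4  h4:4  h5:4 — peak 5.
Total helper-hours = 22 over 5 hours ⇒ peak ≥ ⌈22/5⌉ = 5, so 5 is optimal.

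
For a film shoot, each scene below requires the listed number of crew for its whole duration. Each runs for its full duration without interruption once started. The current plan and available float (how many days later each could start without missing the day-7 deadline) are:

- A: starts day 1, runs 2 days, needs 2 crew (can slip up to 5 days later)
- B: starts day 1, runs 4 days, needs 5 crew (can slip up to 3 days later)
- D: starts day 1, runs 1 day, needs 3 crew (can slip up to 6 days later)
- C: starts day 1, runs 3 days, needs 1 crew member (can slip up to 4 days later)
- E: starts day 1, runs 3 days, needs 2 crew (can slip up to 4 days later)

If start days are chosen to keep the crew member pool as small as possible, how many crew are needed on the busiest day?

6

Early-start (A@1, B@1, D@1, C@1, E@1) gives peak 13: d1:13  d2:10  d3:8  d4:5  d5:0  d6:0  d7:0.
Shift B→4, D→3.
Schedule A@1, B@4, D@3, C@1, E@1: d1:5  d2:5  d3:6  d4:5  d5:5  d6:5  d7:5 — peak 6.
Total crew member-days = 36 over 7 days ⇒ peak ≥ ⌈36/7⌉ = 6, so 6 is optimal.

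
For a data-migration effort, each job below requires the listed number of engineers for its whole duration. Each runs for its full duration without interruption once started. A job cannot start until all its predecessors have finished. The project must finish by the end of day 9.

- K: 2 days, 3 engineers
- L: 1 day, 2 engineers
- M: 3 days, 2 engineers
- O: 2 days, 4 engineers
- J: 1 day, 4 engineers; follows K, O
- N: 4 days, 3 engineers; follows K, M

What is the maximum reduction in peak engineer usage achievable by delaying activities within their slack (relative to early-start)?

Early-start peak: d1:11  d2:9  d3:6  d4:3  d5:3  d6:3  d7:3  d8:0  d9:0 ⇒ 11.
Leveled (K@1, L@1, M@2, O@3, J@5, N@6): d1:5  d2:5  d3:6  d4:6  d5:4  d6:3  d7:3  d8:3  d9:3 ⇒ 6.
Reduction 11 − 6 = 5.

5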